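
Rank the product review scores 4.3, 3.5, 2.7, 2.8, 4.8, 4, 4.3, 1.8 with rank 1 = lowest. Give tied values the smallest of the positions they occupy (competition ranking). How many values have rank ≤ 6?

Sorted (ascending): 1.8, 2.7, 2.8, 3.5, 4, 4.3, 4.3, 4.8
The 2 values of 4.3 occupy positions 6–7 → each gets rank 6.
Ranks ≤ 6: {1, 2, 3, 4, 5, 6, 6} → 7 values.

7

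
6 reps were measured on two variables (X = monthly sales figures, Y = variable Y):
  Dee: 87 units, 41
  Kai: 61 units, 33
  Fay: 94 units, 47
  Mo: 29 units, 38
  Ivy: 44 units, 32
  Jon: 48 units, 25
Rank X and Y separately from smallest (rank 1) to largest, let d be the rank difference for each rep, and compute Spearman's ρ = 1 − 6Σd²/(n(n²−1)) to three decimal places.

0.600

Ranks of variable 1: 5, 4, 6, 1, 2, 3
Ranks of variable 2: 5, 3, 6, 4, 2, 1
d = r₁ − r₂: 0, 1, 0, -3, 0, 2
d²: 0, 1, 0, 9, 0, 4; Σd² = 14
ρ = 1 − 6·14/(6·35) = 1 − 84/210 = 0.600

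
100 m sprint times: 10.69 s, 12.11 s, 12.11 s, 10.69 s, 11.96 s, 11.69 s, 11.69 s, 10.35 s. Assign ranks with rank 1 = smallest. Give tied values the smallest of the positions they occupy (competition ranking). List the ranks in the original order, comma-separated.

2, 7, 7, 2, 6, 4, 4, 1

Sorted (ascending): 10.35, 10.69, 10.69, 11.69, 11.69, 11.96, 12.11, 12.11
The 2 values of 10.69 occupy positions 2–3 → each gets rank 2.
The 2 values of 11.69 occupy positions 4–5 → each gets rank 4.
The 2 values of 12.11 occupy positions 7–8 → each gets rank 7.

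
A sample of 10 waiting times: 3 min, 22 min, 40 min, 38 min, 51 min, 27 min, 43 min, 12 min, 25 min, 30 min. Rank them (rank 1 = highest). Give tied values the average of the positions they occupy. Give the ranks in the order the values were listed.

Sorted (descending): 51, 43, 40, 38, 30, 27, 25, 22, 12, 3
No ties — each value takes its position as its rank.

10, 8, 3, 4, 1, 6, 2, 9, 7, 5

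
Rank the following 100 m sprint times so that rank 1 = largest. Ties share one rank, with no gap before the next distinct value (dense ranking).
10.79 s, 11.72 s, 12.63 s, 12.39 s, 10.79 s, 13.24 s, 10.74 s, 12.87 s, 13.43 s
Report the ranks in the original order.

7, 6, 4, 5, 7, 2, 8, 3, 1

Sorted (descending): 13.43, 13.24, 12.87, 12.63, 12.39, 11.72, 10.79, 10.79, 10.74
The 2 values of 10.79 share dense rank 7.
Remaining distinct values take the next consecutive integers.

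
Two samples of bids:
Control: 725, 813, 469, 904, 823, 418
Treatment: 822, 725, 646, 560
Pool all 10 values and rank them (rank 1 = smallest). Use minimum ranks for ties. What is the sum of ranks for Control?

Sorted (ascending): 418, 469, 560, 646, 725, 725, 813, 822, 823, 904
The 2 values of 725 occupy positions 5–6 → each gets rank 5.
Control values → pooled ranks: 725→5, 813→7, 469→2, 904→10, 823→9, 418→1
Rank sum = 5 + 7 + 2 + 10 + 9 + 1 = 34

34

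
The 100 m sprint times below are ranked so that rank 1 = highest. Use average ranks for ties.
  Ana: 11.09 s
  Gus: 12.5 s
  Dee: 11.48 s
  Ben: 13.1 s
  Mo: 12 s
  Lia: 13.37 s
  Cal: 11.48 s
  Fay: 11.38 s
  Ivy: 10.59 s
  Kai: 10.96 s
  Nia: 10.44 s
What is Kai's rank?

9

Sorted (descending): 13.37, 13.1, 12.5, 12, 11.48, 11.48, 11.38, 11.09, 10.96, 10.59, 10.44
The 2 values of 11.48 occupy positions 5–6 → average rank (5+6)/2 = 5.5.
Kai has value 10.96 s → rank 9.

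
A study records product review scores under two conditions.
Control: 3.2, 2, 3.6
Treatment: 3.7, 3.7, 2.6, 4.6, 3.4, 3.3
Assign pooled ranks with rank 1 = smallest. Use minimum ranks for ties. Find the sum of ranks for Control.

Sorted (ascending): 2, 2.6, 3.2, 3.3, 3.4, 3.6, 3.7, 3.7, 4.6
The 2 values of 3.7 occupy positions 7–8 → each gets rank 7.
Control values → pooled ranks: 3.2→3, 2→1, 3.6→6
Rank sum = 3 + 1 + 6 = 10

10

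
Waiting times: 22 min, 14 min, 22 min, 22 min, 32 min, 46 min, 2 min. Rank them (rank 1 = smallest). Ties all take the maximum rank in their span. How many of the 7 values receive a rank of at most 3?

Sorted (ascending): 2, 14, 22, 22, 22, 32, 46
The 3 values of 22 occupy positions 3–5 → each gets rank 5.
Ranks ≤ 3: {1, 2} → 2 values.

2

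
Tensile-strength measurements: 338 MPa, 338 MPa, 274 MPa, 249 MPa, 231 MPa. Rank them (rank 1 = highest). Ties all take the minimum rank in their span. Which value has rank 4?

Sorted (descending): 338, 338, 274, 249, 231
The 2 values of 338 occupy positions 1–2 → each gets rank 1.
Rank 4 → value 249.

249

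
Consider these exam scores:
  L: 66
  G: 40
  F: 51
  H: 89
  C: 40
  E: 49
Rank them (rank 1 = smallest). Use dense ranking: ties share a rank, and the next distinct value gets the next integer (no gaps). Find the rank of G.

1

Sorted (ascending): 40, 40, 49, 51, 66, 89
The 2 values of 40 share dense rank 1.
Remaining distinct values take the next consecutive integers.
G has value 40 → rank 1.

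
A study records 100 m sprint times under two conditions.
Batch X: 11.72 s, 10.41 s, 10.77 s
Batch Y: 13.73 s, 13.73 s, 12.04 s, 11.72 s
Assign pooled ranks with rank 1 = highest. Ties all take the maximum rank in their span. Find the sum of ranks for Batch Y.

12

Sorted (descending): 13.73, 13.73, 12.04, 11.72, 11.72, 10.77, 10.41
The 2 values of 13.73 occupy positions 1–2 → each gets rank 2.
The 2 values of 11.72 occupy positions 4–5 → each gets rank 5.
Batch Y values → pooled ranks: 13.73→2, 13.73→2, 12.04→3, 11.72→5
Rank sum = 2 + 2 + 3 + 5 = 12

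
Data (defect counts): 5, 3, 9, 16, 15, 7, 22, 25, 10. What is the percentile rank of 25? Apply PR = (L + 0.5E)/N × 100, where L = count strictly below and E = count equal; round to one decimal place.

N = 9.
Strictly below 25: 8. Equal to 25: 1.
PR = (8 + 0.5·1)/9 × 100 = 94.4

94.4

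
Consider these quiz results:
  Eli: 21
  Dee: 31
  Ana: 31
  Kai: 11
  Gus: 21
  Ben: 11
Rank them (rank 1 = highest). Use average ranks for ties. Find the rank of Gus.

Sorted (descending): 31, 31, 21, 21, 11, 11
The 2 values of 31 occupy positions 1–2 → average rank (1+2)/2 = 1.5.
The 2 values of 21 occupy positions 3–4 → average rank (3+4)/2 = 3.5.
The 2 values of 11 occupy positions 5–6 → average rank (5+6)/2 = 5.5.
Gus has value 21 → rank 3.5.

3.5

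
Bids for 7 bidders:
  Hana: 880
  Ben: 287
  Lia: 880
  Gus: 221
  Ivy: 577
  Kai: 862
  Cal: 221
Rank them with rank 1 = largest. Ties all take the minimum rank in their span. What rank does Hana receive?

1

Sorted (descending): 880, 880, 862, 577, 287, 221, 221
The 2 values of 880 occupy positions 1–2 → each gets rank 1.
The 2 values of 221 occupy positions 6–7 → each gets rank 6.
Hana has value 880 → rank 1.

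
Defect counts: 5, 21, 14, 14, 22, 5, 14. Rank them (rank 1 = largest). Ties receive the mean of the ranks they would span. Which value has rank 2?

Sorted (descending): 22, 21, 14, 14, 14, 5, 5
The 3 values of 14 occupy positions 3–5 → average rank 4.
The 2 values of 5 occupy positions 6–7 → average rank (6+7)/2 = 6.5.
Rank 2 → value 21.

21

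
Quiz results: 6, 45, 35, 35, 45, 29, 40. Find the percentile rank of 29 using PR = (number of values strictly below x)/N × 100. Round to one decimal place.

14.3

N = 7.
Strictly below 29: 1. Equal to 29: 1.
PR = 1/7 × 100 = 14.3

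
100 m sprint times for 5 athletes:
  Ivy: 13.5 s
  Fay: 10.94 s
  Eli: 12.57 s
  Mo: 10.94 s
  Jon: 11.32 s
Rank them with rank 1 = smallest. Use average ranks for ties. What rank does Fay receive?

1.5

Sorted (ascending): 10.94, 10.94, 11.32, 12.57, 13.5
The 2 values of 10.94 occupy positions 1–2 → average rank (1+2)/2 = 1.5.
Fay has value 10.94 s → rank 1.5.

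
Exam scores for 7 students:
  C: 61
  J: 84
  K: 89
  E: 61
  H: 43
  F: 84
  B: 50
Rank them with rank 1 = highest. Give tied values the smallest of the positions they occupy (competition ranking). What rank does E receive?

Sorted (descending): 89, 84, 84, 61, 61, 50, 43
The 2 values of 84 occupy positions 2–3 → each gets rank 2.
The 2 values of 61 occupy positions 4–5 → each gets rank 4.
E has value 61 → rank 4.

4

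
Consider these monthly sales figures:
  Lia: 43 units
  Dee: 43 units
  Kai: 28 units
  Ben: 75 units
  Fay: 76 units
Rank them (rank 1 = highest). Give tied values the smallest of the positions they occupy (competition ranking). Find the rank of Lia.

Sorted (descending): 76, 75, 43, 43, 28
The 2 values of 43 occupy positions 3–4 → each gets rank 3.
Lia has value 43 units → rank 3.

3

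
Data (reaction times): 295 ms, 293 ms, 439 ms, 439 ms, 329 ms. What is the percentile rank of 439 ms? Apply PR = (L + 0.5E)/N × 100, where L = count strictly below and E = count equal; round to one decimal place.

80.0

N = 5.
Strictly below 439: 3. Equal to 439: 2.
PR = (3 + 0.5·2)/5 × 100 = 80.0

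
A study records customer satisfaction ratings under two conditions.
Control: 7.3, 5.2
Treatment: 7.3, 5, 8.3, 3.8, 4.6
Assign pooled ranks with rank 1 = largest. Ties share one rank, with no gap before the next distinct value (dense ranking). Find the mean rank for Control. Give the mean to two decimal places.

Sorted (descending): 8.3, 7.3, 7.3, 5.2, 5, 4.6, 3.8
The 2 values of 7.3 share dense rank 2.
Remaining distinct values take the next consecutive integers.
Control values → pooled ranks: 7.3→2, 5.2→3
Mean rank = (2 + 3) / 2 = 2.50

2.50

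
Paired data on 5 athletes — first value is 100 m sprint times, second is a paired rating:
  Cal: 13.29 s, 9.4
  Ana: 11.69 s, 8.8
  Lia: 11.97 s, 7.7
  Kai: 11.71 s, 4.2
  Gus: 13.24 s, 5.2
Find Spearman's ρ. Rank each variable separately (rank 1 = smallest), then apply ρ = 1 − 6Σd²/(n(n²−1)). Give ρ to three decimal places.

0.300

Ranks of variable 1: 5, 1, 3, 2, 4
Ranks of variable 2: 5, 4, 3, 1, 2
d = r₁ − r₂: 0, -3, 0, 1, 2
d²: 0, 9, 0, 1, 4; Σd² = 14
ρ = 1 − 6·14/(5·24) = 1 − 84/120 = 0.300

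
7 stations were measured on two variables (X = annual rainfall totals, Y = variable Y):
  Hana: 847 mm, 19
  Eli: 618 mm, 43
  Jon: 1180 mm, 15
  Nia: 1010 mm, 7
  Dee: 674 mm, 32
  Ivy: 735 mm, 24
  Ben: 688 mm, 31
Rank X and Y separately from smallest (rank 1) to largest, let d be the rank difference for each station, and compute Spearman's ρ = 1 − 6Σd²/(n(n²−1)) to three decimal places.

Ranks of variable 1: 5, 1, 7, 6, 2, 4, 3
Ranks of variable 2: 3, 7, 2, 1, 6, 4, 5
d = r₁ − r₂: 2, -6, 5, 5, -4, 0, -2
d²: 4, 36, 25, 25, 16, 0, 4; Σd² = 110
ρ = 1 − 6·110/(7·48) = 1 − 660/336 = -0.964

-0.964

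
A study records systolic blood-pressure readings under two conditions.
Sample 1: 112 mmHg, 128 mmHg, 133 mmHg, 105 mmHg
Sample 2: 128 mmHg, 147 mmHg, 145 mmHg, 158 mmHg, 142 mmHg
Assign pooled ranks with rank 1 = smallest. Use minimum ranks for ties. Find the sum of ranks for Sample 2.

33

Sorted (ascending): 105, 112, 128, 128, 133, 142, 145, 147, 158
The 2 values of 128 occupy positions 3–4 → each gets rank 3.
Sample 2 values → pooled ranks: 128→3, 147→8, 145→7, 158→9, 142→6
Rank sum = 3 + 8 + 7 + 9 + 6 = 33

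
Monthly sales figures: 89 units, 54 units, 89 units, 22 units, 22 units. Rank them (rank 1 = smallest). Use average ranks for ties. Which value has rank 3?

54

Sorted (ascending): 22, 22, 54, 89, 89
The 2 values of 22 occupy positions 1–2 → average rank (1+2)/2 = 1.5.
The 2 values of 89 occupy positions 4–5 → average rank (4+5)/2 = 4.5.
Rank 3 → value 54.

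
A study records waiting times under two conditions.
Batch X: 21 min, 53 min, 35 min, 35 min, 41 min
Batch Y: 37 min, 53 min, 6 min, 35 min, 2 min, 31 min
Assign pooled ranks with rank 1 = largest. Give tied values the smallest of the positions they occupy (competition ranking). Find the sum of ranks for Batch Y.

39

Sorted (descending): 53, 53, 41, 37, 35, 35, 35, 31, 21, 6, 2
The 2 values of 53 occupy positions 1–2 → each gets rank 1.
The 3 values of 35 occupy positions 5–7 → each gets rank 5.
Batch Y values → pooled ranks: 37→4, 53→1, 6→10, 35→5, 2→11, 31→8
Rank sum = 4 + 1 + 10 + 5 + 11 + 8 = 39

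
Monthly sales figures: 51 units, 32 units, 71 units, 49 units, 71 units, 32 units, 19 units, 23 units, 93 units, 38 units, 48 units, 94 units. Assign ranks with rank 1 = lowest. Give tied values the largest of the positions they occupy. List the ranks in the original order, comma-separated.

Sorted (ascending): 19, 23, 32, 32, 38, 48, 49, 51, 71, 71, 93, 94
The 2 values of 32 occupy positions 3–4 → each gets rank 4.
The 2 values of 71 occupy positions 9–10 → each gets rank 10.

8, 4, 10, 7, 10, 4, 1, 2, 11, 5, 6, 12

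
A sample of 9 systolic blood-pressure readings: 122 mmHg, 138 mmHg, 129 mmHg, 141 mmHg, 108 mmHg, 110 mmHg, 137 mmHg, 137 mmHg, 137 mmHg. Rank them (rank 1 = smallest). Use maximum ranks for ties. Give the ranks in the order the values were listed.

3, 8, 4, 9, 1, 2, 7, 7, 7

Sorted (ascending): 108, 110, 122, 129, 137, 137, 137, 138, 141
The 3 values of 137 occupy positions 5–7 → each gets rank 7.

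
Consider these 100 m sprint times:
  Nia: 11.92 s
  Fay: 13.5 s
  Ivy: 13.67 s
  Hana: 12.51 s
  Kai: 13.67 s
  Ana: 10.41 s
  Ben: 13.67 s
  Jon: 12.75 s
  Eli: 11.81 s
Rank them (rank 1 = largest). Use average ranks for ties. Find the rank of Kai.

2

Sorted (descending): 13.67, 13.67, 13.67, 13.5, 12.75, 12.51, 11.92, 11.81, 10.41
The 3 values of 13.67 occupy positions 1–3 → average rank 2.
Kai has value 13.67 s → rank 2.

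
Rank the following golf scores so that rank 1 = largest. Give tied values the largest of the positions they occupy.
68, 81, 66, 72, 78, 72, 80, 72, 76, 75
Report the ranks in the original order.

9, 1, 10, 8, 3, 8, 2, 8, 4, 5

Sorted (descending): 81, 80, 78, 76, 75, 72, 72, 72, 68, 66
The 3 values of 72 occupy positions 6–8 → each gets rank 8.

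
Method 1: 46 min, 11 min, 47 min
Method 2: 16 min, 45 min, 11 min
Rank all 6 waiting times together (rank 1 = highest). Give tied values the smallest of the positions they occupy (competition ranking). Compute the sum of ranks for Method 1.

8

Sorted (descending): 47, 46, 45, 16, 11, 11
The 2 values of 11 occupy positions 5–6 → each gets rank 5.
Method 1 values → pooled ranks: 46→2, 11→5, 47→1
Rank sum = 2 + 5 + 1 = 8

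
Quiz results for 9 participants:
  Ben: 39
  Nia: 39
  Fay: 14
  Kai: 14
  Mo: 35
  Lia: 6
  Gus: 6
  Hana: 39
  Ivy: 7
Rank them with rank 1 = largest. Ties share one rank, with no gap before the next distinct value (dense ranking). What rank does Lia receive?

Sorted (descending): 39, 39, 39, 35, 14, 14, 7, 6, 6
The 3 values of 39 share dense rank 1.
The 2 values of 14 share dense rank 3.
The 2 values of 6 share dense rank 5.
Remaining distinct values take the next consecutive integers.
Lia has value 6 → rank 5.

5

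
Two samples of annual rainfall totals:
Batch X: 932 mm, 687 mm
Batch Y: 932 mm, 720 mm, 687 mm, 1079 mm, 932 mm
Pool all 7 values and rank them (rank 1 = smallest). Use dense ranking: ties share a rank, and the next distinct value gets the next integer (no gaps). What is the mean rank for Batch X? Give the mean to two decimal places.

2.00

Sorted (ascending): 687, 687, 720, 932, 932, 932, 1079
The 2 values of 687 share dense rank 1.
The 3 values of 932 share dense rank 3.
Remaining distinct values take the next consecutive integers.
Batch X values → pooled ranks: 932→3, 687→1
Mean rank = (3 + 1) / 2 = 2.00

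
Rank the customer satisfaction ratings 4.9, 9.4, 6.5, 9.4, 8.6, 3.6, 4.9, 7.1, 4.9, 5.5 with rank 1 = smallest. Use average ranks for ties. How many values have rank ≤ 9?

Sorted (ascending): 3.6, 4.9, 4.9, 4.9, 5.5, 6.5, 7.1, 8.6, 9.4, 9.4
The 3 values of 4.9 occupy positions 2–4 → average rank 3.
The 2 values of 9.4 occupy positions 9–10 → average rank (9+10)/2 = 9.5.
Ranks ≤ 9: {1, 3, 3, 3, 5, 6, 7, 8} → 8 values.

8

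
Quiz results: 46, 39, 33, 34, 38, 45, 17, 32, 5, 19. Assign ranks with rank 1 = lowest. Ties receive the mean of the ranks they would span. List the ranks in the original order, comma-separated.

Sorted (ascending): 5, 17, 19, 32, 33, 34, 38, 39, 45, 46
No ties — each value takes its position as its rank.

10, 8, 5, 6, 7, 9, 2, 4, 1, 3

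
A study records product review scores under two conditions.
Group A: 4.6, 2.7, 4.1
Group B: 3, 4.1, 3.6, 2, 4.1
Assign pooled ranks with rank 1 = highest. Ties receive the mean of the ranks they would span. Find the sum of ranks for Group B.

Sorted (descending): 4.6, 4.1, 4.1, 4.1, 3.6, 3, 2.7, 2
The 3 values of 4.1 occupy positions 2–4 → average rank 3.
Group B values → pooled ranks: 3→6, 4.1→3, 3.6→5, 2→8, 4.1→3
Rank sum = 6 + 3 + 5 + 8 + 3 = 25

25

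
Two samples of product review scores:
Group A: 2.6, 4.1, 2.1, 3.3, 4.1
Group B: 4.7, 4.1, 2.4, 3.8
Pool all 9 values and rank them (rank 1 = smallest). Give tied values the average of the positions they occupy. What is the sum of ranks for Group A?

Sorted (ascending): 2.1, 2.4, 2.6, 3.3, 3.8, 4.1, 4.1, 4.1, 4.7
The 3 values of 4.1 occupy positions 6–8 → average rank 7.
Group A values → pooled ranks: 2.6→3, 4.1→7, 2.1→1, 3.3→4, 4.1→7
Rank sum = 3 + 7 + 1 + 4 + 7 = 22

22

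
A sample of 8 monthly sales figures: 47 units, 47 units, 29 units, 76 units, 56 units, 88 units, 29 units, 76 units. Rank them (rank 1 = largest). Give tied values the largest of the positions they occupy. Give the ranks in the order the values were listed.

Sorted (descending): 88, 76, 76, 56, 47, 47, 29, 29
The 2 values of 76 occupy positions 2–3 → each gets rank 3.
The 2 values of 47 occupy positions 5–6 → each gets rank 6.
The 2 values of 29 occupy positions 7–8 → each gets rank 8.

6, 6, 8, 3, 4, 1, 8, 3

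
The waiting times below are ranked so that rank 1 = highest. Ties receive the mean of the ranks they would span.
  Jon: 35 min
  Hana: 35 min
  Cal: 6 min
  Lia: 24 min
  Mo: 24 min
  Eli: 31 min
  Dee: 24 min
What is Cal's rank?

7

Sorted (descending): 35, 35, 31, 24, 24, 24, 6
The 2 values of 35 occupy positions 1–2 → average rank (1+2)/2 = 1.5.
The 3 values of 24 occupy positions 4–6 → average rank 5.
Cal has value 6 min → rank 7.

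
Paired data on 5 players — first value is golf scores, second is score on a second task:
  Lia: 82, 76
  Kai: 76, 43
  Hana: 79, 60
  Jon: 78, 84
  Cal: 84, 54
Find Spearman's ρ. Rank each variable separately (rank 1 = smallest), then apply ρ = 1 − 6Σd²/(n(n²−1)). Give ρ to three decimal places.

0.100

Ranks of variable 1: 4, 1, 3, 2, 5
Ranks of variable 2: 4, 1, 3, 5, 2
d = r₁ − r₂: 0, 0, 0, -3, 3
d²: 0, 0, 0, 9, 9; Σd² = 18
ρ = 1 − 6·18/(5·24) = 1 − 108/120 = 0.100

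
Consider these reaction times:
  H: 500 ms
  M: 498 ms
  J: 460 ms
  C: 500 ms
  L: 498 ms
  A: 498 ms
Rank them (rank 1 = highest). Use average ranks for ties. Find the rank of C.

1.5

Sorted (descending): 500, 500, 498, 498, 498, 460
The 2 values of 500 occupy positions 1–2 → average rank (1+2)/2 = 1.5.
The 3 values of 498 occupy positions 3–5 → average rank 4.
C has value 500 ms → rank 1.5.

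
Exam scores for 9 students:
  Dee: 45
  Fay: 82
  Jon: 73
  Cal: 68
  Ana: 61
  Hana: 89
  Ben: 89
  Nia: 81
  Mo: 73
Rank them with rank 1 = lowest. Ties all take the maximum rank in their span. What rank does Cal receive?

Sorted (ascending): 45, 61, 68, 73, 73, 81, 82, 89, 89
The 2 values of 73 occupy positions 4–5 → each gets rank 5.
The 2 values of 89 occupy positions 8–9 → each gets rank 9.
Cal has value 68 → rank 3.

3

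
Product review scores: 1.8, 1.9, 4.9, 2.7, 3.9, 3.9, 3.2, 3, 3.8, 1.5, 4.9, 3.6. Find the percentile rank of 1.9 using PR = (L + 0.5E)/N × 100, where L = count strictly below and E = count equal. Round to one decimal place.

20.8

N = 12.
Strictly below 1.9: 2. Equal to 1.9: 1.
PR = (2 + 0.5·1)/12 × 100 = 20.8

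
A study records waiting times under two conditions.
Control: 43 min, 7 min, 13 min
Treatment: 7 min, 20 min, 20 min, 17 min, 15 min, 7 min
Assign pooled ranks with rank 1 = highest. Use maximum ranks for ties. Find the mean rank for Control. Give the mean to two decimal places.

5.33

Sorted (descending): 43, 20, 20, 17, 15, 13, 7, 7, 7
The 2 values of 20 occupy positions 2–3 → each gets rank 3.
The 3 values of 7 occupy positions 7–9 → each gets rank 9.
Control values → pooled ranks: 43→1, 7→9, 13→6
Mean rank = (1 + 9 + 6) / 3 = 5.33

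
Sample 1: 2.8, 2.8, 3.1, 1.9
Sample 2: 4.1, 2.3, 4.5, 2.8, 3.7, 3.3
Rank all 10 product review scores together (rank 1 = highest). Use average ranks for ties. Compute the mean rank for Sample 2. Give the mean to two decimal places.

4.33

Sorted (descending): 4.5, 4.1, 3.7, 3.3, 3.1, 2.8, 2.8, 2.8, 2.3, 1.9
The 3 values of 2.8 occupy positions 6–8 → average rank 7.
Sample 2 values → pooled ranks: 4.1→2, 2.3→9, 4.5→1, 2.8→7, 3.7→3, 3.3→4
Mean rank = (2 + 9 + 1 + 7 + 3 + 4) / 6 = 4.33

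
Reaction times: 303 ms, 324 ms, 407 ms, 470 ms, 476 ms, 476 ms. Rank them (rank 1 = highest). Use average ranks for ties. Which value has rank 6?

303

Sorted (descending): 476, 476, 470, 407, 324, 303
The 2 values of 476 occupy positions 1–2 → average rank (1+2)/2 = 1.5.
Rank 6 → value 303.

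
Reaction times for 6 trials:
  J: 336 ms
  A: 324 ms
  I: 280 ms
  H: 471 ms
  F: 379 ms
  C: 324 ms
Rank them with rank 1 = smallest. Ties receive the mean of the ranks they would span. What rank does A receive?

2.5

Sorted (ascending): 280, 324, 324, 336, 379, 471
The 2 values of 324 occupy positions 2–3 → average rank (2+3)/2 = 2.5.
A has value 324 ms → rank 2.5.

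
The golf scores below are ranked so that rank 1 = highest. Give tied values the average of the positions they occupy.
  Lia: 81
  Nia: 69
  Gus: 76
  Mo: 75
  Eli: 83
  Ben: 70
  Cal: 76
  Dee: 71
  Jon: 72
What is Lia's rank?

2

Sorted (descending): 83, 81, 76, 76, 75, 72, 71, 70, 69
The 2 values of 76 occupy positions 3–4 → average rank (3+4)/2 = 3.5.
Lia has value 81 → rank 2.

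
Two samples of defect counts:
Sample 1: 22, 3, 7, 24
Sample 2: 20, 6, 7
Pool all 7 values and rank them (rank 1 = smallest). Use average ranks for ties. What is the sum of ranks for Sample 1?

Sorted (ascending): 3, 6, 7, 7, 20, 22, 24
The 2 values of 7 occupy positions 3–4 → average rank (3+4)/2 = 3.5.
Sample 1 values → pooled ranks: 22→6, 3→1, 7→3.5, 24→7
Rank sum = 6 + 1 + 3.5 + 7 = 17.5

17.5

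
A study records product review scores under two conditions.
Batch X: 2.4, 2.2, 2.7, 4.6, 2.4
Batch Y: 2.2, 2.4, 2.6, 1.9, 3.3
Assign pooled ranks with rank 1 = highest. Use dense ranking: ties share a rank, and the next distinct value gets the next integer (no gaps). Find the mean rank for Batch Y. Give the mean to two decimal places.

Sorted (descending): 4.6, 3.3, 2.7, 2.6, 2.4, 2.4, 2.4, 2.2, 2.2, 1.9
The 3 values of 2.4 share dense rank 5.
The 2 values of 2.2 share dense rank 6.
Remaining distinct values take the next consecutive integers.
Batch Y values → pooled ranks: 2.2→6, 2.4→5, 2.6→4, 1.9→7, 3.3→2
Mean rank = (6 + 5 + 4 + 7 + 2) / 5 = 4.80

4.80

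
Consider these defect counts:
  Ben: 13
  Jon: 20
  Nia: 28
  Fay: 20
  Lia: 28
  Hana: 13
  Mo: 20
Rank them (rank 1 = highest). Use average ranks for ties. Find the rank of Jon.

Sorted (descending): 28, 28, 20, 20, 20, 13, 13
The 2 values of 28 occupy positions 1–2 → average rank (1+2)/2 = 1.5.
The 3 values of 20 occupy positions 3–5 → average rank 4.
The 2 values of 13 occupy positions 6–7 → average rank (6+7)/2 = 6.5.
Jon has value 20 → rank 4.

4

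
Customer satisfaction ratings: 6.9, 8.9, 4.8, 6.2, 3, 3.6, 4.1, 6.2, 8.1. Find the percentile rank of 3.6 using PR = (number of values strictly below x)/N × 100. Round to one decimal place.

11.1

N = 9.
Strictly below 3.6: 1. Equal to 3.6: 1.
PR = 1/9 × 100 = 11.1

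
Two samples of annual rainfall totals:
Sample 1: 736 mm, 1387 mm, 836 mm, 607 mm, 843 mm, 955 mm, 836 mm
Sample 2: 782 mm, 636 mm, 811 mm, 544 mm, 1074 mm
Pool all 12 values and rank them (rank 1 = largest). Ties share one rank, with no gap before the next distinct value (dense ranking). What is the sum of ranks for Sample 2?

35

Sorted (descending): 1387, 1074, 955, 843, 836, 836, 811, 782, 736, 636, 607, 544
The 2 values of 836 share dense rank 5.
Remaining distinct values take the next consecutive integers.
Sample 2 values → pooled ranks: 782→7, 636→9, 811→6, 544→11, 1074→2
Rank sum = 7 + 9 + 6 + 11 + 2 = 35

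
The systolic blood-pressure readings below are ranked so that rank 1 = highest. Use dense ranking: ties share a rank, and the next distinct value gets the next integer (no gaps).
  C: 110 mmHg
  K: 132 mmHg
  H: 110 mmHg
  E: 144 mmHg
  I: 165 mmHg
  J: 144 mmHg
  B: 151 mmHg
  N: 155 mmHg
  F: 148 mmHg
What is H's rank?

Sorted (descending): 165, 155, 151, 148, 144, 144, 132, 110, 110
The 2 values of 144 share dense rank 5.
The 2 values of 110 share dense rank 7.
Remaining distinct values take the next consecutive integers.
H has value 110 mmHg → rank 7.

7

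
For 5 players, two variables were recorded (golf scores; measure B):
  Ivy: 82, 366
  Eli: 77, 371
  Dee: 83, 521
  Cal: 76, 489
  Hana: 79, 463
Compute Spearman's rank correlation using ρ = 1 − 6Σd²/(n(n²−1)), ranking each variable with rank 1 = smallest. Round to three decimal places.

0.100

Ranks of variable 1: 4, 2, 5, 1, 3
Ranks of variable 2: 1, 2, 5, 4, 3
d = r₁ − r₂: 3, 0, 0, -3, 0
d²: 9, 0, 0, 9, 0; Σd² = 18
ρ = 1 − 6·18/(5·24) = 1 − 108/120 = 0.100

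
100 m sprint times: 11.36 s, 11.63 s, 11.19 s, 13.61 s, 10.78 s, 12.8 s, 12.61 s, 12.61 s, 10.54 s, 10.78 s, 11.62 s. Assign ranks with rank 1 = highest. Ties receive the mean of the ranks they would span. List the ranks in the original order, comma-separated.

7, 5, 8, 1, 9.5, 2, 3.5, 3.5, 11, 9.5, 6

Sorted (descending): 13.61, 12.8, 12.61, 12.61, 11.63, 11.62, 11.36, 11.19, 10.78, 10.78, 10.54
The 2 values of 12.61 occupy positions 3–4 → average rank (3+4)/2 = 3.5.
The 2 values of 10.78 occupy positions 9–10 → average rank (9+10)/2 = 9.5.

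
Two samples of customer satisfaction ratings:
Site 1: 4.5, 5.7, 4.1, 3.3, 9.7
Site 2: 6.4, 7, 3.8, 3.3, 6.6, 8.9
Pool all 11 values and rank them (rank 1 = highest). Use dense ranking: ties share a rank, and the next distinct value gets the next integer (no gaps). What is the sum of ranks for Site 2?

33

Sorted (descending): 9.7, 8.9, 7, 6.6, 6.4, 5.7, 4.5, 4.1, 3.8, 3.3, 3.3
The 2 values of 3.3 share dense rank 10.
Remaining distinct values take the next consecutive integers.
Site 2 values → pooled ranks: 6.4→5, 7→3, 3.8→9, 3.3→10, 6.6→4, 8.9→2
Rank sum = 5 + 3 + 9 + 10 + 4 + 2 = 33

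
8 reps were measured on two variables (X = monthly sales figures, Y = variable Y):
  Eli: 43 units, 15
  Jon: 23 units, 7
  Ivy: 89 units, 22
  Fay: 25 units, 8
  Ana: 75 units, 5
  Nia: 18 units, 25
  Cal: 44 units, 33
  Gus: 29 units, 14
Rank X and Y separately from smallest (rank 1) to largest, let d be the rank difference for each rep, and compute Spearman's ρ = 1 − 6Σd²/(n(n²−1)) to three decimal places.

0.048

Ranks of variable 1: 5, 2, 8, 3, 7, 1, 6, 4
Ranks of variable 2: 5, 2, 6, 3, 1, 7, 8, 4
d = r₁ − r₂: 0, 0, 2, 0, 6, -6, -2, 0
d²: 0, 0, 4, 0, 36, 36, 4, 0; Σd² = 80
ρ = 1 − 6·80/(8·63) = 1 − 480/504 = 0.048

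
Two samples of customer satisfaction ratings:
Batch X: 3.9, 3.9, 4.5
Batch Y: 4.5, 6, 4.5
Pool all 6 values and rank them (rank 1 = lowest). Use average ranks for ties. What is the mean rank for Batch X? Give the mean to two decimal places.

2.33

Sorted (ascending): 3.9, 3.9, 4.5, 4.5, 4.5, 6
The 2 values of 3.9 occupy positions 1–2 → average rank (1+2)/2 = 1.5.
The 3 values of 4.5 occupy positions 3–5 → average rank 4.
Batch X values → pooled ranks: 3.9→1.5, 3.9→1.5, 4.5→4
Mean rank = (1.5 + 1.5 + 4) / 3 = 2.33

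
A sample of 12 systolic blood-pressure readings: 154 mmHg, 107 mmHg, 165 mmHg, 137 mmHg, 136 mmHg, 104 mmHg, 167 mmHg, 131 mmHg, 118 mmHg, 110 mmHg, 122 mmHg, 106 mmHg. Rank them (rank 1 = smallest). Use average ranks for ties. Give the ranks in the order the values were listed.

10, 3, 11, 9, 8, 1, 12, 7, 5, 4, 6, 2

Sorted (ascending): 104, 106, 107, 110, 118, 122, 131, 136, 137, 154, 165, 167
No ties — each value takes its position as its rank.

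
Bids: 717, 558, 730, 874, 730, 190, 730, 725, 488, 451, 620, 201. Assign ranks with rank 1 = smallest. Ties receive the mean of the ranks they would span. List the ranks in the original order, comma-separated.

Sorted (ascending): 190, 201, 451, 488, 558, 620, 717, 725, 730, 730, 730, 874
The 3 values of 730 occupy positions 9–11 → average rank 10.

7, 5, 10, 12, 10, 1, 10, 8, 4, 3, 6, 2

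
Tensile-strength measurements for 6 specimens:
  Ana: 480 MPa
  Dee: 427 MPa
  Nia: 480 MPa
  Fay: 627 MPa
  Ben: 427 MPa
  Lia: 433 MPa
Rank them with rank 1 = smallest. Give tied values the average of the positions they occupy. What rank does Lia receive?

Sorted (ascending): 427, 427, 433, 480, 480, 627
The 2 values of 427 occupy positions 1–2 → average rank (1+2)/2 = 1.5.
The 2 values of 480 occupy positions 4–5 → average rank (4+5)/2 = 4.5.
Lia has value 433 MPa → rank 3.

3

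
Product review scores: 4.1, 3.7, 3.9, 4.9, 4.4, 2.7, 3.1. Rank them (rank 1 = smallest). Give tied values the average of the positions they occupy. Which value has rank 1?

2.7

Sorted (ascending): 2.7, 3.1, 3.7, 3.9, 4.1, 4.4, 4.9
No ties — each value takes its position as its rank.
Rank 1 → value 2.7.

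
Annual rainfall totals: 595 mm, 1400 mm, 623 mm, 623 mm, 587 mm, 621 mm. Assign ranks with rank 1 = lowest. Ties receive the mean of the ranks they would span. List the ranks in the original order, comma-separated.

Sorted (ascending): 587, 595, 621, 623, 623, 1400
The 2 values of 623 occupy positions 4–5 → average rank (4+5)/2 = 4.5.

2, 6, 4.5, 4.5, 1, 3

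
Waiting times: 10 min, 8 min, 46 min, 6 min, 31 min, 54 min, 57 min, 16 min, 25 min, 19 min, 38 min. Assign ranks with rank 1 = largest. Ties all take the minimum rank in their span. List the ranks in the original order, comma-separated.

Sorted (descending): 57, 54, 46, 38, 31, 25, 19, 16, 10, 8, 6
No ties — each value takes its position as its rank.

9, 10, 3, 11, 5, 2, 1, 8, 6, 7, 4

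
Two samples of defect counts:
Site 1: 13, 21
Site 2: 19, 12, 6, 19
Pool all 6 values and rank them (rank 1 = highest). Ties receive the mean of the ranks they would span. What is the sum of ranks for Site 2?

Sorted (descending): 21, 19, 19, 13, 12, 6
The 2 values of 19 occupy positions 2–3 → average rank (2+3)/2 = 2.5.
Site 2 values → pooled ranks: 19→2.5, 12→5, 6→6, 19→2.5
Rank sum = 2.5 + 5 + 6 + 2.5 = 16

16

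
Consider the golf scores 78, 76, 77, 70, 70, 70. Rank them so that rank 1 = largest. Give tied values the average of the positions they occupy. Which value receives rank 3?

76

Sorted (descending): 78, 77, 76, 70, 70, 70
The 3 values of 70 occupy positions 4–6 → average rank 5.
Rank 3 → value 76.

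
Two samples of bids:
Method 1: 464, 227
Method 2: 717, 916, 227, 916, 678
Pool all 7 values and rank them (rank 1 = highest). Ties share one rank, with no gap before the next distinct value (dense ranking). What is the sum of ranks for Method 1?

Sorted (descending): 916, 916, 717, 678, 464, 227, 227
The 2 values of 916 share dense rank 1.
The 2 values of 227 share dense rank 5.
Remaining distinct values take the next consecutive integers.
Method 1 values → pooled ranks: 464→4, 227→5
Rank sum = 4 + 5 = 9

9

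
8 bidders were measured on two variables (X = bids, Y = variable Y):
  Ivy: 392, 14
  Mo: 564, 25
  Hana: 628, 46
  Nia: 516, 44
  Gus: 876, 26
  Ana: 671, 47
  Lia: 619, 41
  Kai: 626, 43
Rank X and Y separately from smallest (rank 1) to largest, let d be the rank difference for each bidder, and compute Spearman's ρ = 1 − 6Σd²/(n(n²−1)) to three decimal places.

0.476

Ranks of variable 1: 1, 3, 6, 2, 8, 7, 4, 5
Ranks of variable 2: 1, 2, 7, 6, 3, 8, 4, 5
d = r₁ − r₂: 0, 1, -1, -4, 5, -1, 0, 0
d²: 0, 1, 1, 16, 25, 1, 0, 0; Σd² = 44
ρ = 1 − 6·44/(8·63) = 1 − 264/504 = 0.476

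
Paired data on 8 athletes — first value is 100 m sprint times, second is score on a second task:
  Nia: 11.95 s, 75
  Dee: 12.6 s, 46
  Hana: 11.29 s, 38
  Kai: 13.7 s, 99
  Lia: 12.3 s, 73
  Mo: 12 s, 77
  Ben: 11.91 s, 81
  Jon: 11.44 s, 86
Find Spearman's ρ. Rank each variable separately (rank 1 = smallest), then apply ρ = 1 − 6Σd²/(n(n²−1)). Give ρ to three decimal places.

0.190

Ranks of variable 1: 4, 7, 1, 8, 6, 5, 3, 2
Ranks of variable 2: 4, 2, 1, 8, 3, 5, 6, 7
d = r₁ − r₂: 0, 5, 0, 0, 3, 0, -3, -5
d²: 0, 25, 0, 0, 9, 0, 9, 25; Σd² = 68
ρ = 1 − 6·68/(8·63) = 1 − 408/504 = 0.190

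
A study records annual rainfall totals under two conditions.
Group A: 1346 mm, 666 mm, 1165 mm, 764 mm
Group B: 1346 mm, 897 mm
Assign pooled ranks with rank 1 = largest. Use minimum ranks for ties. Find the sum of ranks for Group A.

15

Sorted (descending): 1346, 1346, 1165, 897, 764, 666
The 2 values of 1346 occupy positions 1–2 → each gets rank 1.
Group A values → pooled ranks: 1346→1, 666→6, 1165→3, 764→5
Rank sum = 1 + 6 + 3 + 5 = 15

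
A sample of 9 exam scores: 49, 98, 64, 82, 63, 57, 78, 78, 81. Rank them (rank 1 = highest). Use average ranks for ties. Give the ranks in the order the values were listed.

9, 1, 6, 2, 7, 8, 4.5, 4.5, 3

Sorted (descending): 98, 82, 81, 78, 78, 64, 63, 57, 49
The 2 values of 78 occupy positions 4–5 → average rank (4+5)/2 = 4.5.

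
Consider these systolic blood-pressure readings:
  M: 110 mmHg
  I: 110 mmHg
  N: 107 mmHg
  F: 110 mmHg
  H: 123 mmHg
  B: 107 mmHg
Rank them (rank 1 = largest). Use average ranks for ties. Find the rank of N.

Sorted (descending): 123, 110, 110, 110, 107, 107
The 3 values of 110 occupy positions 2–4 → average rank 3.
The 2 values of 107 occupy positions 5–6 → average rank (5+6)/2 = 5.5.
N has value 107 mmHg → rank 5.5.

5.5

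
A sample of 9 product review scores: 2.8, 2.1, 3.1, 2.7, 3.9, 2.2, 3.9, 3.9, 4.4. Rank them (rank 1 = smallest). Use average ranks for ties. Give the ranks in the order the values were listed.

4, 1, 5, 3, 7, 2, 7, 7, 9

Sorted (ascending): 2.1, 2.2, 2.7, 2.8, 3.1, 3.9, 3.9, 3.9, 4.4
The 3 values of 3.9 occupy positions 6–8 → average rank 7.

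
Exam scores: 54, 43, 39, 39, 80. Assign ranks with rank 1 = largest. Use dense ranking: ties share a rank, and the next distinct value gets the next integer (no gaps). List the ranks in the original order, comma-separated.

2, 3, 4, 4, 1

Sorted (descending): 80, 54, 43, 39, 39
The 2 values of 39 share dense rank 4.
Remaining distinct values take the next consecutive integers.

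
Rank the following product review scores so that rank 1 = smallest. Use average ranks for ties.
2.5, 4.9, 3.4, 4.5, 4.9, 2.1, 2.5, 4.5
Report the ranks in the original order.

Sorted (ascending): 2.1, 2.5, 2.5, 3.4, 4.5, 4.5, 4.9, 4.9
The 2 values of 2.5 occupy positions 2–3 → average rank (2+3)/2 = 2.5.
The 2 values of 4.5 occupy positions 5–6 → average rank (5+6)/2 = 5.5.
The 2 values of 4.9 occupy positions 7–8 → average rank (7+8)/2 = 7.5.

2.5, 7.5, 4, 5.5, 7.5, 1, 2.5, 5.5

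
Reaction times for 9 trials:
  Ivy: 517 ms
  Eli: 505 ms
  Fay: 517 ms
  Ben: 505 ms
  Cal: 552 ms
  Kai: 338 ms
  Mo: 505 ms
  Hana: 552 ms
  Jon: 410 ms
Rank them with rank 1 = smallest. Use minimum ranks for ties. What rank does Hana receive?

Sorted (ascending): 338, 410, 505, 505, 505, 517, 517, 552, 552
The 3 values of 505 occupy positions 3–5 → each gets rank 3.
The 2 values of 517 occupy positions 6–7 → each gets rank 6.
The 2 values of 552 occupy positions 8–9 → each gets rank 8.
Hana has value 552 ms → rank 8.

8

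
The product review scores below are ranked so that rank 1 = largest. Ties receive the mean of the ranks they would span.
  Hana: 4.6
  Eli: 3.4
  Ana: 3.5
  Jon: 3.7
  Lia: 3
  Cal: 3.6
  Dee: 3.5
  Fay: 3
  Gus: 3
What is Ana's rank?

Sorted (descending): 4.6, 3.7, 3.6, 3.5, 3.5, 3.4, 3, 3, 3
The 2 values of 3.5 occupy positions 4–5 → average rank (4+5)/2 = 4.5.
The 3 values of 3 occupy positions 7–9 → average rank 8.
Ana has value 3.5 → rank 4.5.

4.5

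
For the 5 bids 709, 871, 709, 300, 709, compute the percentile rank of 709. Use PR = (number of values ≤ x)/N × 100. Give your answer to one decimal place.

80.0

N = 5.
Strictly below 709: 1. Equal to 709: 3.
PR = 4/5 × 100 = 80.0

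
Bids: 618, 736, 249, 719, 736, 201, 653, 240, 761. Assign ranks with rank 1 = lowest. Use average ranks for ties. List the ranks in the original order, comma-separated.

4, 7.5, 3, 6, 7.5, 1, 5, 2, 9

Sorted (ascending): 201, 240, 249, 618, 653, 719, 736, 736, 761
The 2 values of 736 occupy positions 7–8 → average rank (7+8)/2 = 7.5.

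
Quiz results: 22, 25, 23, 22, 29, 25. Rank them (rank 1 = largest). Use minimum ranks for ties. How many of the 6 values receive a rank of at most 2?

3

Sorted (descending): 29, 25, 25, 23, 22, 22
The 2 values of 25 occupy positions 2–3 → each gets rank 2.
The 2 values of 22 occupy positions 5–6 → each gets rank 5.
Ranks ≤ 2: {1, 2, 2} → 3 values.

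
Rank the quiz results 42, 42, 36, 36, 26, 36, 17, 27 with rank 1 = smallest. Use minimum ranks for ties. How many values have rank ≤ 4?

Sorted (ascending): 17, 26, 27, 36, 36, 36, 42, 42
The 3 values of 36 occupy positions 4–6 → each gets rank 4.
The 2 values of 42 occupy positions 7–8 → each gets rank 7.
Ranks ≤ 4: {1, 2, 3, 4, 4, 4} → 6 values.

6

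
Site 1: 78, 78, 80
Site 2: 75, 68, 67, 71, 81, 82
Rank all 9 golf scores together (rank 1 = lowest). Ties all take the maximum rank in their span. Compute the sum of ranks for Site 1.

19

Sorted (ascending): 67, 68, 71, 75, 78, 78, 80, 81, 82
The 2 values of 78 occupy positions 5–6 → each gets rank 6.
Site 1 values → pooled ranks: 78→6, 78→6, 80→7
Rank sum = 6 + 6 + 7 = 19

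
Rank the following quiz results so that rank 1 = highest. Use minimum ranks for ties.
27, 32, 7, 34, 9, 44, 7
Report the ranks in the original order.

4, 3, 6, 2, 5, 1, 6

Sorted (descending): 44, 34, 32, 27, 9, 7, 7
The 2 values of 7 occupy positions 6–7 → each gets rank 6.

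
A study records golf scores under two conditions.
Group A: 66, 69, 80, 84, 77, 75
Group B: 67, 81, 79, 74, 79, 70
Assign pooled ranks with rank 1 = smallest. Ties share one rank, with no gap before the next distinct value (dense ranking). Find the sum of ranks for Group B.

Sorted (ascending): 66, 67, 69, 70, 74, 75, 77, 79, 79, 80, 81, 84
The 2 values of 79 share dense rank 8.
Remaining distinct values take the next consecutive integers.
Group B values → pooled ranks: 67→2, 81→10, 79→8, 74→5, 79→8, 70→4
Rank sum = 2 + 10 + 8 + 5 + 8 + 4 = 37

37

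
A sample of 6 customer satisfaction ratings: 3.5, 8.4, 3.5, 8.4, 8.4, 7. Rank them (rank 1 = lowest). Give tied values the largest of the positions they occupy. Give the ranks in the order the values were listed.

Sorted (ascending): 3.5, 3.5, 7, 8.4, 8.4, 8.4
The 2 values of 3.5 occupy positions 1–2 → each gets rank 2.
The 3 values of 8.4 occupy positions 4–6 → each gets rank 6.

2, 6, 2, 6, 6, 3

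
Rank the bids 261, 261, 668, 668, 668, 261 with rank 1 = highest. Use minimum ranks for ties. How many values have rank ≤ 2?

Sorted (descending): 668, 668, 668, 261, 261, 261
The 3 values of 668 occupy positions 1–3 → each gets rank 1.
The 3 values of 261 occupy positions 4–6 → each gets rank 4.
Ranks ≤ 2: {1, 1, 1} → 3 values.

3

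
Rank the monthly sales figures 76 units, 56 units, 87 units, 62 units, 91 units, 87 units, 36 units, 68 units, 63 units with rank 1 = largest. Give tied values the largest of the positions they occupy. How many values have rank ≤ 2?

Sorted (descending): 91, 87, 87, 76, 68, 63, 62, 56, 36
The 2 values of 87 occupy positions 2–3 → each gets rank 3.
Ranks ≤ 2: {1} → 1 value.

1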